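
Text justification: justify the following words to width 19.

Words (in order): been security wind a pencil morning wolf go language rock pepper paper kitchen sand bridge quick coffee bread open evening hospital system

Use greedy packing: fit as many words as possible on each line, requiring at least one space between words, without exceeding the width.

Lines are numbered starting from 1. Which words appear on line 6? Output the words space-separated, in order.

Line 1: ['been', 'security', 'wind'] (min_width=18, slack=1)
Line 2: ['a', 'pencil', 'morning'] (min_width=16, slack=3)
Line 3: ['wolf', 'go', 'language'] (min_width=16, slack=3)
Line 4: ['rock', 'pepper', 'paper'] (min_width=17, slack=2)
Line 5: ['kitchen', 'sand', 'bridge'] (min_width=19, slack=0)
Line 6: ['quick', 'coffee', 'bread'] (min_width=18, slack=1)
Line 7: ['open', 'evening'] (min_width=12, slack=7)
Line 8: ['hospital', 'system'] (min_width=15, slack=4)

Answer: quick coffee bread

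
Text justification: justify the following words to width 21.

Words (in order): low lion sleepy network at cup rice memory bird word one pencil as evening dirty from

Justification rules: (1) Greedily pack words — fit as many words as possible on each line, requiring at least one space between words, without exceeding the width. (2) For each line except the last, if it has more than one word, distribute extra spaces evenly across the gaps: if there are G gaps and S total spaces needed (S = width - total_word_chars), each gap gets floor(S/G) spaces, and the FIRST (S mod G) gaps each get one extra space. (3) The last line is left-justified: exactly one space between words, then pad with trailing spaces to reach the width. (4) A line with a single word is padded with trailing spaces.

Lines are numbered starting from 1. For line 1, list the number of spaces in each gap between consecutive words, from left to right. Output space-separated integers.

Line 1: ['low', 'lion', 'sleepy'] (min_width=15, slack=6)
Line 2: ['network', 'at', 'cup', 'rice'] (min_width=19, slack=2)
Line 3: ['memory', 'bird', 'word', 'one'] (min_width=20, slack=1)
Line 4: ['pencil', 'as', 'evening'] (min_width=17, slack=4)
Line 5: ['dirty', 'from'] (min_width=10, slack=11)

Answer: 4 4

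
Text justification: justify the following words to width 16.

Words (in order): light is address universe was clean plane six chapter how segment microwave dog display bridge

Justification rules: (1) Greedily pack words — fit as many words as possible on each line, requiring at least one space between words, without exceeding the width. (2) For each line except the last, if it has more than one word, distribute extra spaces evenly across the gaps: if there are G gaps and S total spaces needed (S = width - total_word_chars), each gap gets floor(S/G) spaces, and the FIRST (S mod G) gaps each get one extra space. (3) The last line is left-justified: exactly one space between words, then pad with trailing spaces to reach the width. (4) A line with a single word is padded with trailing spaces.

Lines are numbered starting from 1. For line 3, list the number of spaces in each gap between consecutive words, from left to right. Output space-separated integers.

Answer: 2 1

Derivation:
Line 1: ['light', 'is', 'address'] (min_width=16, slack=0)
Line 2: ['universe', 'was'] (min_width=12, slack=4)
Line 3: ['clean', 'plane', 'six'] (min_width=15, slack=1)
Line 4: ['chapter', 'how'] (min_width=11, slack=5)
Line 5: ['segment'] (min_width=7, slack=9)
Line 6: ['microwave', 'dog'] (min_width=13, slack=3)
Line 7: ['display', 'bridge'] (min_width=14, slack=2)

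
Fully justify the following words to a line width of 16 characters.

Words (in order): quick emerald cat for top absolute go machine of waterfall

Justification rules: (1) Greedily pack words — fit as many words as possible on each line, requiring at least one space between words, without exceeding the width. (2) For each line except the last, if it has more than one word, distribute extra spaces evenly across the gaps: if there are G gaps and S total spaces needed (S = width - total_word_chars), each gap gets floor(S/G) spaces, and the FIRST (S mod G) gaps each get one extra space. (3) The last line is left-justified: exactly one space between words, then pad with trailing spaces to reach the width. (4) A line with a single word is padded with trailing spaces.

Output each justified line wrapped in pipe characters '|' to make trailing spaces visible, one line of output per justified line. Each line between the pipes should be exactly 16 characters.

Line 1: ['quick', 'emerald'] (min_width=13, slack=3)
Line 2: ['cat', 'for', 'top'] (min_width=11, slack=5)
Line 3: ['absolute', 'go'] (min_width=11, slack=5)
Line 4: ['machine', 'of'] (min_width=10, slack=6)
Line 5: ['waterfall'] (min_width=9, slack=7)

Answer: |quick    emerald|
|cat    for   top|
|absolute      go|
|machine       of|
|waterfall       |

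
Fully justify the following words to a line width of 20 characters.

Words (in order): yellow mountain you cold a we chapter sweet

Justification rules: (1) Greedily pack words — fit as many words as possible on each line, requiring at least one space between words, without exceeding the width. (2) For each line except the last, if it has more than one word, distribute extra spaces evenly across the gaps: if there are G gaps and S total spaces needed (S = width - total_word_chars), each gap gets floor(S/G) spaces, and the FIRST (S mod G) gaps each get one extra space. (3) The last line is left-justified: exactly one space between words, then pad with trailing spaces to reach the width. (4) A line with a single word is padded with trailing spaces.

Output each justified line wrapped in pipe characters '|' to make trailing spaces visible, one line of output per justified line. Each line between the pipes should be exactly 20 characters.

Answer: |yellow  mountain you|
|cold  a  we  chapter|
|sweet               |

Derivation:
Line 1: ['yellow', 'mountain', 'you'] (min_width=19, slack=1)
Line 2: ['cold', 'a', 'we', 'chapter'] (min_width=17, slack=3)
Line 3: ['sweet'] (min_width=5, slack=15)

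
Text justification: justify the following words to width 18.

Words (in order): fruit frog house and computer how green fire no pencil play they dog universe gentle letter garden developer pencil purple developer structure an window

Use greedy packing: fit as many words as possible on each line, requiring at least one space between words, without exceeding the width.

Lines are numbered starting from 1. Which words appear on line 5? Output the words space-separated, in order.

Line 1: ['fruit', 'frog', 'house'] (min_width=16, slack=2)
Line 2: ['and', 'computer', 'how'] (min_width=16, slack=2)
Line 3: ['green', 'fire', 'no'] (min_width=13, slack=5)
Line 4: ['pencil', 'play', 'they'] (min_width=16, slack=2)
Line 5: ['dog', 'universe'] (min_width=12, slack=6)
Line 6: ['gentle', 'letter'] (min_width=13, slack=5)
Line 7: ['garden', 'developer'] (min_width=16, slack=2)
Line 8: ['pencil', 'purple'] (min_width=13, slack=5)
Line 9: ['developer'] (min_width=9, slack=9)
Line 10: ['structure', 'an'] (min_width=12, slack=6)
Line 11: ['window'] (min_width=6, slack=12)

Answer: dog universe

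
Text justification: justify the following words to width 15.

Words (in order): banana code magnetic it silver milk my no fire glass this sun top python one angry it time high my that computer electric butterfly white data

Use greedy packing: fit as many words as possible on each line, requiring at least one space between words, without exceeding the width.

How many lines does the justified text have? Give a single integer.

Line 1: ['banana', 'code'] (min_width=11, slack=4)
Line 2: ['magnetic', 'it'] (min_width=11, slack=4)
Line 3: ['silver', 'milk', 'my'] (min_width=14, slack=1)
Line 4: ['no', 'fire', 'glass'] (min_width=13, slack=2)
Line 5: ['this', 'sun', 'top'] (min_width=12, slack=3)
Line 6: ['python', 'one'] (min_width=10, slack=5)
Line 7: ['angry', 'it', 'time'] (min_width=13, slack=2)
Line 8: ['high', 'my', 'that'] (min_width=12, slack=3)
Line 9: ['computer'] (min_width=8, slack=7)
Line 10: ['electric'] (min_width=8, slack=7)
Line 11: ['butterfly', 'white'] (min_width=15, slack=0)
Line 12: ['data'] (min_width=4, slack=11)
Total lines: 12

Answer: 12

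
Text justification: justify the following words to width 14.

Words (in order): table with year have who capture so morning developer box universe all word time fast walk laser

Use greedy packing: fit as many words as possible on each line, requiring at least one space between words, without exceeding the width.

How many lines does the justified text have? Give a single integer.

Answer: 8

Derivation:
Line 1: ['table', 'with'] (min_width=10, slack=4)
Line 2: ['year', 'have', 'who'] (min_width=13, slack=1)
Line 3: ['capture', 'so'] (min_width=10, slack=4)
Line 4: ['morning'] (min_width=7, slack=7)
Line 5: ['developer', 'box'] (min_width=13, slack=1)
Line 6: ['universe', 'all'] (min_width=12, slack=2)
Line 7: ['word', 'time', 'fast'] (min_width=14, slack=0)
Line 8: ['walk', 'laser'] (min_width=10, slack=4)
Total lines: 8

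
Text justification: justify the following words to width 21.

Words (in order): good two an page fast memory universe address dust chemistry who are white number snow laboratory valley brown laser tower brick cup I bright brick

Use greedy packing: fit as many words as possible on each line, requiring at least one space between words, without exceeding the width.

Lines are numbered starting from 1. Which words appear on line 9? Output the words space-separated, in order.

Answer: brick

Derivation:
Line 1: ['good', 'two', 'an', 'page', 'fast'] (min_width=21, slack=0)
Line 2: ['memory', 'universe'] (min_width=15, slack=6)
Line 3: ['address', 'dust'] (min_width=12, slack=9)
Line 4: ['chemistry', 'who', 'are'] (min_width=17, slack=4)
Line 5: ['white', 'number', 'snow'] (min_width=17, slack=4)
Line 6: ['laboratory', 'valley'] (min_width=17, slack=4)
Line 7: ['brown', 'laser', 'tower'] (min_width=17, slack=4)
Line 8: ['brick', 'cup', 'I', 'bright'] (min_width=18, slack=3)
Line 9: ['brick'] (min_width=5, slack=16)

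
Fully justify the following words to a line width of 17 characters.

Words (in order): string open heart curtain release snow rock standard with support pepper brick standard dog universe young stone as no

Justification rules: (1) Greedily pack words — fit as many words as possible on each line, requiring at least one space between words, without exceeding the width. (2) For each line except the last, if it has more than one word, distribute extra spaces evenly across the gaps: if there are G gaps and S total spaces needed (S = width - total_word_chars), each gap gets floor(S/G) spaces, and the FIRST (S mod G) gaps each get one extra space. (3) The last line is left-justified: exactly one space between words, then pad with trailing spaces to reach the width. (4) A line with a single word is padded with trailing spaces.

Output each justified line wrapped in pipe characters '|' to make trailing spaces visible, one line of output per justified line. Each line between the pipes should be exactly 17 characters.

Line 1: ['string', 'open', 'heart'] (min_width=17, slack=0)
Line 2: ['curtain', 'release'] (min_width=15, slack=2)
Line 3: ['snow', 'rock'] (min_width=9, slack=8)
Line 4: ['standard', 'with'] (min_width=13, slack=4)
Line 5: ['support', 'pepper'] (min_width=14, slack=3)
Line 6: ['brick', 'standard'] (min_width=14, slack=3)
Line 7: ['dog', 'universe'] (min_width=12, slack=5)
Line 8: ['young', 'stone', 'as', 'no'] (min_width=17, slack=0)

Answer: |string open heart|
|curtain   release|
|snow         rock|
|standard     with|
|support    pepper|
|brick    standard|
|dog      universe|
|young stone as no|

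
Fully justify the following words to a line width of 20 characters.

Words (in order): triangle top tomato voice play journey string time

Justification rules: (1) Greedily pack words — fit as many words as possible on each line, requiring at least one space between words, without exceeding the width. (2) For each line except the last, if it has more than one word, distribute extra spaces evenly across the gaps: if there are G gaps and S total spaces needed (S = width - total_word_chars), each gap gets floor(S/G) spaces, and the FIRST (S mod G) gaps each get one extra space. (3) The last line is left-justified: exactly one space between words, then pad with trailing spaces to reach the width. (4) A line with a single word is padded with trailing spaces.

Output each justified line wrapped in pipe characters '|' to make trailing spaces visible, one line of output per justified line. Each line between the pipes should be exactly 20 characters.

Line 1: ['triangle', 'top', 'tomato'] (min_width=19, slack=1)
Line 2: ['voice', 'play', 'journey'] (min_width=18, slack=2)
Line 3: ['string', 'time'] (min_width=11, slack=9)

Answer: |triangle  top tomato|
|voice  play  journey|
|string time         |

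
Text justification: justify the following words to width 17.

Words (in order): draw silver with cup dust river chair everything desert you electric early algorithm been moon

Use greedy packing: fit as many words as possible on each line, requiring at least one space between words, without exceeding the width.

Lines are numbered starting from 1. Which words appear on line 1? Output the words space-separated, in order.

Answer: draw silver with

Derivation:
Line 1: ['draw', 'silver', 'with'] (min_width=16, slack=1)
Line 2: ['cup', 'dust', 'river'] (min_width=14, slack=3)
Line 3: ['chair', 'everything'] (min_width=16, slack=1)
Line 4: ['desert', 'you'] (min_width=10, slack=7)
Line 5: ['electric', 'early'] (min_width=14, slack=3)
Line 6: ['algorithm', 'been'] (min_width=14, slack=3)
Line 7: ['moon'] (min_width=4, slack=13)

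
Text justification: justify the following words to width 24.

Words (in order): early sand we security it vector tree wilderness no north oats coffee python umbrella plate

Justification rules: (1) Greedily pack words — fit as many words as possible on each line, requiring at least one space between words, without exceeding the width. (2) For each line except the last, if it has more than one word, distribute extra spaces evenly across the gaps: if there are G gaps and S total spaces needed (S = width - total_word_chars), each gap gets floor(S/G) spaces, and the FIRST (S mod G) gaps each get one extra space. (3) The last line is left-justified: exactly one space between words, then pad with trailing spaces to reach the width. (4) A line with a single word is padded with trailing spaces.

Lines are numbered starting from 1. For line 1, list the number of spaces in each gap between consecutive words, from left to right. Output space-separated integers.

Answer: 2 2 1

Derivation:
Line 1: ['early', 'sand', 'we', 'security'] (min_width=22, slack=2)
Line 2: ['it', 'vector', 'tree'] (min_width=14, slack=10)
Line 3: ['wilderness', 'no', 'north', 'oats'] (min_width=24, slack=0)
Line 4: ['coffee', 'python', 'umbrella'] (min_width=22, slack=2)
Line 5: ['plate'] (min_width=5, slack=19)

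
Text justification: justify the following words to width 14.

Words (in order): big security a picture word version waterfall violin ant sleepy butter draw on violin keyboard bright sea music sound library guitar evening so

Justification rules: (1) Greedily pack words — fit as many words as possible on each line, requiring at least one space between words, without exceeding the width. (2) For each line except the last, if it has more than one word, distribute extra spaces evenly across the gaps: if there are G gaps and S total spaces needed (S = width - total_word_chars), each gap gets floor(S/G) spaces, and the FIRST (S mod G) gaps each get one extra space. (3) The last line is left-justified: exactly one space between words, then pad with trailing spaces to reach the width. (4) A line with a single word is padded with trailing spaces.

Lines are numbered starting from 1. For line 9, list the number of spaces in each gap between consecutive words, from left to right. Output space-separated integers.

Line 1: ['big', 'security', 'a'] (min_width=14, slack=0)
Line 2: ['picture', 'word'] (min_width=12, slack=2)
Line 3: ['version'] (min_width=7, slack=7)
Line 4: ['waterfall'] (min_width=9, slack=5)
Line 5: ['violin', 'ant'] (min_width=10, slack=4)
Line 6: ['sleepy', 'butter'] (min_width=13, slack=1)
Line 7: ['draw', 'on', 'violin'] (min_width=14, slack=0)
Line 8: ['keyboard'] (min_width=8, slack=6)
Line 9: ['bright', 'sea'] (min_width=10, slack=4)
Line 10: ['music', 'sound'] (min_width=11, slack=3)
Line 11: ['library', 'guitar'] (min_width=14, slack=0)
Line 12: ['evening', 'so'] (min_width=10, slack=4)

Answer: 5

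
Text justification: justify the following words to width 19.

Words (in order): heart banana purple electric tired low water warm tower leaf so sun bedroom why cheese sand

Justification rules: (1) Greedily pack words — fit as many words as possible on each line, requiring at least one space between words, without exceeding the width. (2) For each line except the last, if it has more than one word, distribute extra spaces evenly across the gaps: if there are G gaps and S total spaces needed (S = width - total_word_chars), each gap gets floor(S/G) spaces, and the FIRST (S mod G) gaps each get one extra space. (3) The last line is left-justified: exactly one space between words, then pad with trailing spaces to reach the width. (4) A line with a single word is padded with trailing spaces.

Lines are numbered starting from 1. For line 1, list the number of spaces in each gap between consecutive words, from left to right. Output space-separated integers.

Answer: 1 1

Derivation:
Line 1: ['heart', 'banana', 'purple'] (min_width=19, slack=0)
Line 2: ['electric', 'tired', 'low'] (min_width=18, slack=1)
Line 3: ['water', 'warm', 'tower'] (min_width=16, slack=3)
Line 4: ['leaf', 'so', 'sun', 'bedroom'] (min_width=19, slack=0)
Line 5: ['why', 'cheese', 'sand'] (min_width=15, slack=4)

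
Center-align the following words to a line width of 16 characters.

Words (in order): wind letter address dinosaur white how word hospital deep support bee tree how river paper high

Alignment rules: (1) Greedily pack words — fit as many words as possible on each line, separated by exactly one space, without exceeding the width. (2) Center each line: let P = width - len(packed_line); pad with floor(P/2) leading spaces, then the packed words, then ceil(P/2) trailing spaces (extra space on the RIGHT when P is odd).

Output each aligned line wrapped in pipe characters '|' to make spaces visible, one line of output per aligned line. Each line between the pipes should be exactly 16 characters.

Line 1: ['wind', 'letter'] (min_width=11, slack=5)
Line 2: ['address', 'dinosaur'] (min_width=16, slack=0)
Line 3: ['white', 'how', 'word'] (min_width=14, slack=2)
Line 4: ['hospital', 'deep'] (min_width=13, slack=3)
Line 5: ['support', 'bee', 'tree'] (min_width=16, slack=0)
Line 6: ['how', 'river', 'paper'] (min_width=15, slack=1)
Line 7: ['high'] (min_width=4, slack=12)

Answer: |  wind letter   |
|address dinosaur|
| white how word |
| hospital deep  |
|support bee tree|
|how river paper |
|      high      |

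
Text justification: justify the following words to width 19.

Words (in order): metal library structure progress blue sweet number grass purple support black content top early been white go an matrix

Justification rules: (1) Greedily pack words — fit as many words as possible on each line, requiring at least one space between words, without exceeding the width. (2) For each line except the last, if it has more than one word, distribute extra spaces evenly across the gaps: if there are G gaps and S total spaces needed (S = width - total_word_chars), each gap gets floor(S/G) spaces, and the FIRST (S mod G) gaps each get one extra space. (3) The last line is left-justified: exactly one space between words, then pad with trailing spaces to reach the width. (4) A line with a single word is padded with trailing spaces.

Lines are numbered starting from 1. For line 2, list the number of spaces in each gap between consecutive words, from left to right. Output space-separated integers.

Line 1: ['metal', 'library'] (min_width=13, slack=6)
Line 2: ['structure', 'progress'] (min_width=18, slack=1)
Line 3: ['blue', 'sweet', 'number'] (min_width=17, slack=2)
Line 4: ['grass', 'purple'] (min_width=12, slack=7)
Line 5: ['support', 'black'] (min_width=13, slack=6)
Line 6: ['content', 'top', 'early'] (min_width=17, slack=2)
Line 7: ['been', 'white', 'go', 'an'] (min_width=16, slack=3)
Line 8: ['matrix'] (min_width=6, slack=13)

Answer: 2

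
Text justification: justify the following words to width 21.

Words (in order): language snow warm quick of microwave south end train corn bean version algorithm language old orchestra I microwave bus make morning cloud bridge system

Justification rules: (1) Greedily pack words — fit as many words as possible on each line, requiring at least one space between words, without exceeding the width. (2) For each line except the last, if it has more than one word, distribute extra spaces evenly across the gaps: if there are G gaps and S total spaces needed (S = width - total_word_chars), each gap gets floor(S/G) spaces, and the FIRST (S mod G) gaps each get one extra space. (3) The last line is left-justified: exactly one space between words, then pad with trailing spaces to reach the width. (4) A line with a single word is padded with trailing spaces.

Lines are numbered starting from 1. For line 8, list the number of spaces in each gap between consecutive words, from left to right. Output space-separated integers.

Line 1: ['language', 'snow', 'warm'] (min_width=18, slack=3)
Line 2: ['quick', 'of', 'microwave'] (min_width=18, slack=3)
Line 3: ['south', 'end', 'train', 'corn'] (min_width=20, slack=1)
Line 4: ['bean', 'version'] (min_width=12, slack=9)
Line 5: ['algorithm', 'language'] (min_width=18, slack=3)
Line 6: ['old', 'orchestra', 'I'] (min_width=15, slack=6)
Line 7: ['microwave', 'bus', 'make'] (min_width=18, slack=3)
Line 8: ['morning', 'cloud', 'bridge'] (min_width=20, slack=1)
Line 9: ['system'] (min_width=6, slack=15)

Answer: 2 1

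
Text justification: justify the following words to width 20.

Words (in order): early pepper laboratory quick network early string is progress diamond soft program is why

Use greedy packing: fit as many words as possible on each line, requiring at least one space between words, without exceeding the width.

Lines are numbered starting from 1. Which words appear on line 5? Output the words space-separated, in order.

Answer: soft program is why

Derivation:
Line 1: ['early', 'pepper'] (min_width=12, slack=8)
Line 2: ['laboratory', 'quick'] (min_width=16, slack=4)
Line 3: ['network', 'early', 'string'] (min_width=20, slack=0)
Line 4: ['is', 'progress', 'diamond'] (min_width=19, slack=1)
Line 5: ['soft', 'program', 'is', 'why'] (min_width=19, slack=1)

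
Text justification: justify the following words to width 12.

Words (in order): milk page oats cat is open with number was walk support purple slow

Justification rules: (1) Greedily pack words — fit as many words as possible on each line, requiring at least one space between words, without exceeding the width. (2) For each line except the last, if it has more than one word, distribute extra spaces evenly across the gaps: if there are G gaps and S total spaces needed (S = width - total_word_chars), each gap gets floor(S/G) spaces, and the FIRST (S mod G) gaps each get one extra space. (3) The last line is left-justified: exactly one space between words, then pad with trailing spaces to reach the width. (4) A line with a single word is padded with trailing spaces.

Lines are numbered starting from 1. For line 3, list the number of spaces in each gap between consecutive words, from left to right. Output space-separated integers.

Line 1: ['milk', 'page'] (min_width=9, slack=3)
Line 2: ['oats', 'cat', 'is'] (min_width=11, slack=1)
Line 3: ['open', 'with'] (min_width=9, slack=3)
Line 4: ['number', 'was'] (min_width=10, slack=2)
Line 5: ['walk', 'support'] (min_width=12, slack=0)
Line 6: ['purple', 'slow'] (min_width=11, slack=1)

Answer: 4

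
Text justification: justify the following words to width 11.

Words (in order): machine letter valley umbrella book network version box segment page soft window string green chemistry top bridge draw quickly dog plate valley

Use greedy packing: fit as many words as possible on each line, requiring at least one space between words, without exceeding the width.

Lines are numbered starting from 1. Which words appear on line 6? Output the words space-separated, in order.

Answer: network

Derivation:
Line 1: ['machine'] (min_width=7, slack=4)
Line 2: ['letter'] (min_width=6, slack=5)
Line 3: ['valley'] (min_width=6, slack=5)
Line 4: ['umbrella'] (min_width=8, slack=3)
Line 5: ['book'] (min_width=4, slack=7)
Line 6: ['network'] (min_width=7, slack=4)
Line 7: ['version', 'box'] (min_width=11, slack=0)
Line 8: ['segment'] (min_width=7, slack=4)
Line 9: ['page', 'soft'] (min_width=9, slack=2)
Line 10: ['window'] (min_width=6, slack=5)
Line 11: ['string'] (min_width=6, slack=5)
Line 12: ['green'] (min_width=5, slack=6)
Line 13: ['chemistry'] (min_width=9, slack=2)
Line 14: ['top', 'bridge'] (min_width=10, slack=1)
Line 15: ['draw'] (min_width=4, slack=7)
Line 16: ['quickly', 'dog'] (min_width=11, slack=0)
Line 17: ['plate'] (min_width=5, slack=6)
Line 18: ['valley'] (min_width=6, slack=5)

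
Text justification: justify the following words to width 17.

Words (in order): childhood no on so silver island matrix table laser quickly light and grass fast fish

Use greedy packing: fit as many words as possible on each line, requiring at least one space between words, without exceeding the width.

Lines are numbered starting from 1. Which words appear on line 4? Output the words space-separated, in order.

Line 1: ['childhood', 'no', 'on'] (min_width=15, slack=2)
Line 2: ['so', 'silver', 'island'] (min_width=16, slack=1)
Line 3: ['matrix', 'table'] (min_width=12, slack=5)
Line 4: ['laser', 'quickly'] (min_width=13, slack=4)
Line 5: ['light', 'and', 'grass'] (min_width=15, slack=2)
Line 6: ['fast', 'fish'] (min_width=9, slack=8)

Answer: laser quickly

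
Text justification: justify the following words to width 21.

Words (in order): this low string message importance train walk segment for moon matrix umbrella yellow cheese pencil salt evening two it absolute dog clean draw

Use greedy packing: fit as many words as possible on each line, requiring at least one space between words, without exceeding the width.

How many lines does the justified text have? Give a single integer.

Line 1: ['this', 'low', 'string'] (min_width=15, slack=6)
Line 2: ['message', 'importance'] (min_width=18, slack=3)
Line 3: ['train', 'walk', 'segment'] (min_width=18, slack=3)
Line 4: ['for', 'moon', 'matrix'] (min_width=15, slack=6)
Line 5: ['umbrella', 'yellow'] (min_width=15, slack=6)
Line 6: ['cheese', 'pencil', 'salt'] (min_width=18, slack=3)
Line 7: ['evening', 'two', 'it'] (min_width=14, slack=7)
Line 8: ['absolute', 'dog', 'clean'] (min_width=18, slack=3)
Line 9: ['draw'] (min_width=4, slack=17)
Total lines: 9

Answer: 9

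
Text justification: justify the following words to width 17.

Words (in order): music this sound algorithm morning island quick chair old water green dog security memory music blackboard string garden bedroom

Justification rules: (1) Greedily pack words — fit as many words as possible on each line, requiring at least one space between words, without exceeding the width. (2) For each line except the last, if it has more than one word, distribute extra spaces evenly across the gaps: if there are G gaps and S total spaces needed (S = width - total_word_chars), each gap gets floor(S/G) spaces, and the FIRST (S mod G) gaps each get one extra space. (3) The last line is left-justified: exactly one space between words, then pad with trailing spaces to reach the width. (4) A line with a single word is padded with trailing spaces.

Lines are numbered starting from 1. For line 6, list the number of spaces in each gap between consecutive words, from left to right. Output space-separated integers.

Answer: 3

Derivation:
Line 1: ['music', 'this', 'sound'] (min_width=16, slack=1)
Line 2: ['algorithm', 'morning'] (min_width=17, slack=0)
Line 3: ['island', 'quick'] (min_width=12, slack=5)
Line 4: ['chair', 'old', 'water'] (min_width=15, slack=2)
Line 5: ['green', 'dog'] (min_width=9, slack=8)
Line 6: ['security', 'memory'] (min_width=15, slack=2)
Line 7: ['music', 'blackboard'] (min_width=16, slack=1)
Line 8: ['string', 'garden'] (min_width=13, slack=4)
Line 9: ['bedroom'] (min_width=7, slack=10)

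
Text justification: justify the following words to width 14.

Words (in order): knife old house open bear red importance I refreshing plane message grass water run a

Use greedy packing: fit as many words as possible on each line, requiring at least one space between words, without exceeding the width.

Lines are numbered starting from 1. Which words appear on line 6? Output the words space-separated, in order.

Line 1: ['knife', 'old'] (min_width=9, slack=5)
Line 2: ['house', 'open'] (min_width=10, slack=4)
Line 3: ['bear', 'red'] (min_width=8, slack=6)
Line 4: ['importance', 'I'] (min_width=12, slack=2)
Line 5: ['refreshing'] (min_width=10, slack=4)
Line 6: ['plane', 'message'] (min_width=13, slack=1)
Line 7: ['grass', 'water'] (min_width=11, slack=3)
Line 8: ['run', 'a'] (min_width=5, slack=9)

Answer: plane message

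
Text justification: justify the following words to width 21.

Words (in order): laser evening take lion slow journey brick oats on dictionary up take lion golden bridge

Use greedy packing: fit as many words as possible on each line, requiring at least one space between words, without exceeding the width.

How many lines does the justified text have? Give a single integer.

Line 1: ['laser', 'evening', 'take'] (min_width=18, slack=3)
Line 2: ['lion', 'slow', 'journey'] (min_width=17, slack=4)
Line 3: ['brick', 'oats', 'on'] (min_width=13, slack=8)
Line 4: ['dictionary', 'up', 'take'] (min_width=18, slack=3)
Line 5: ['lion', 'golden', 'bridge'] (min_width=18, slack=3)
Total lines: 5

Answer: 5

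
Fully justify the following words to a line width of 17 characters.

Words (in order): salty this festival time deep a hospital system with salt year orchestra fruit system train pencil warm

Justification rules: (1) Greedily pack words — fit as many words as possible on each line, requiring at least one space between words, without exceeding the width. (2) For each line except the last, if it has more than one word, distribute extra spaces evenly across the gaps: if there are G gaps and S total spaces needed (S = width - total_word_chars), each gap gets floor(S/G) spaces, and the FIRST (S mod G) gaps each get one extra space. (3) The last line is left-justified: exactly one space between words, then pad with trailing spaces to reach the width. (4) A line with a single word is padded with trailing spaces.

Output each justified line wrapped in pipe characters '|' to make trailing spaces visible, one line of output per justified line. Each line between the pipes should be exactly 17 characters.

Answer: |salty        this|
|festival     time|
|deep  a  hospital|
|system  with salt|
|year    orchestra|
|fruit      system|
|train pencil warm|

Derivation:
Line 1: ['salty', 'this'] (min_width=10, slack=7)
Line 2: ['festival', 'time'] (min_width=13, slack=4)
Line 3: ['deep', 'a', 'hospital'] (min_width=15, slack=2)
Line 4: ['system', 'with', 'salt'] (min_width=16, slack=1)
Line 5: ['year', 'orchestra'] (min_width=14, slack=3)
Line 6: ['fruit', 'system'] (min_width=12, slack=5)
Line 7: ['train', 'pencil', 'warm'] (min_width=17, slack=0)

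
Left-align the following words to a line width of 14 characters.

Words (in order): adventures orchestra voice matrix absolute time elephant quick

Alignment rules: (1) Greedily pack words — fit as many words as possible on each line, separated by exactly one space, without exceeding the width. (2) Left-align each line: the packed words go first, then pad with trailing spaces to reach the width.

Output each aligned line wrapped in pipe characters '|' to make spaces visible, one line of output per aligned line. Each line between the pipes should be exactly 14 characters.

Answer: |adventures    |
|orchestra     |
|voice matrix  |
|absolute time |
|elephant quick|

Derivation:
Line 1: ['adventures'] (min_width=10, slack=4)
Line 2: ['orchestra'] (min_width=9, slack=5)
Line 3: ['voice', 'matrix'] (min_width=12, slack=2)
Line 4: ['absolute', 'time'] (min_width=13, slack=1)
Line 5: ['elephant', 'quick'] (min_width=14, slack=0)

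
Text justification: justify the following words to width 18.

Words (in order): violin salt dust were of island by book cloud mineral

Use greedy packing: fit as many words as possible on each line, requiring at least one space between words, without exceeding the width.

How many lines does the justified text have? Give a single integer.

Line 1: ['violin', 'salt', 'dust'] (min_width=16, slack=2)
Line 2: ['were', 'of', 'island', 'by'] (min_width=17, slack=1)
Line 3: ['book', 'cloud', 'mineral'] (min_width=18, slack=0)
Total lines: 3

Answer: 3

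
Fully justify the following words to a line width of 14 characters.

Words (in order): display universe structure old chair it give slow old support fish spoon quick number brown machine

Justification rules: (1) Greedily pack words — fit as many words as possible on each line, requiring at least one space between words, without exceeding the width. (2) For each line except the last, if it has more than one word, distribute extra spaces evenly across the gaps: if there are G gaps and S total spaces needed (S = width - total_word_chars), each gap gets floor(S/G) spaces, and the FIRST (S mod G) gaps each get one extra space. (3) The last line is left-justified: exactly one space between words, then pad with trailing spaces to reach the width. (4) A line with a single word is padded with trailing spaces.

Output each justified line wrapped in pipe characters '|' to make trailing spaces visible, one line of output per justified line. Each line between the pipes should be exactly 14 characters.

Line 1: ['display'] (min_width=7, slack=7)
Line 2: ['universe'] (min_width=8, slack=6)
Line 3: ['structure', 'old'] (min_width=13, slack=1)
Line 4: ['chair', 'it', 'give'] (min_width=13, slack=1)
Line 5: ['slow', 'old'] (min_width=8, slack=6)
Line 6: ['support', 'fish'] (min_width=12, slack=2)
Line 7: ['spoon', 'quick'] (min_width=11, slack=3)
Line 8: ['number', 'brown'] (min_width=12, slack=2)
Line 9: ['machine'] (min_width=7, slack=7)

Answer: |display       |
|universe      |
|structure  old|
|chair  it give|
|slow       old|
|support   fish|
|spoon    quick|
|number   brown|
|machine       |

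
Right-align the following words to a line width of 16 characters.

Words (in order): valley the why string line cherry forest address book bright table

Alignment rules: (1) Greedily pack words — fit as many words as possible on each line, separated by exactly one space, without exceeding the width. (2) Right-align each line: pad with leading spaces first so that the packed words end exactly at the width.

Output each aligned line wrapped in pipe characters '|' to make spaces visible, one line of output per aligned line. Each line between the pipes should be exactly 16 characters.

Answer: |  valley the why|
|     string line|
|   cherry forest|
|    address book|
|    bright table|

Derivation:
Line 1: ['valley', 'the', 'why'] (min_width=14, slack=2)
Line 2: ['string', 'line'] (min_width=11, slack=5)
Line 3: ['cherry', 'forest'] (min_width=13, slack=3)
Line 4: ['address', 'book'] (min_width=12, slack=4)
Line 5: ['bright', 'table'] (min_width=12, slack=4)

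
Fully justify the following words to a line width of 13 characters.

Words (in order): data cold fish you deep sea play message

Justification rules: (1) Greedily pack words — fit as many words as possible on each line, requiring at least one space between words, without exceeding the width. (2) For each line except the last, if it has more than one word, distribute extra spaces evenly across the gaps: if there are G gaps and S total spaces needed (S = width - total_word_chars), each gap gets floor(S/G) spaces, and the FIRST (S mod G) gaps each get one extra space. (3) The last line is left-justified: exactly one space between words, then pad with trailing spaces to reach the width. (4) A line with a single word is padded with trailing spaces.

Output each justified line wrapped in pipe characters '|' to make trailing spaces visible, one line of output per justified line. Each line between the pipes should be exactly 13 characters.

Line 1: ['data', 'cold'] (min_width=9, slack=4)
Line 2: ['fish', 'you', 'deep'] (min_width=13, slack=0)
Line 3: ['sea', 'play'] (min_width=8, slack=5)
Line 4: ['message'] (min_width=7, slack=6)

Answer: |data     cold|
|fish you deep|
|sea      play|
|message      |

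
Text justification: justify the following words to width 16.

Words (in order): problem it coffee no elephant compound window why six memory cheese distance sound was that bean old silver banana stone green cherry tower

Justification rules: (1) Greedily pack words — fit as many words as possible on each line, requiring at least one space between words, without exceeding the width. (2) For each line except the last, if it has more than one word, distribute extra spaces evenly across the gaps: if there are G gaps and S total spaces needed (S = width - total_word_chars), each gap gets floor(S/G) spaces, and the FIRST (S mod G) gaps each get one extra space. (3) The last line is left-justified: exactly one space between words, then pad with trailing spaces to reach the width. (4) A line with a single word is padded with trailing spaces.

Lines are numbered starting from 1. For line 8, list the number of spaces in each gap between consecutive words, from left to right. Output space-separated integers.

Answer: 2 1

Derivation:
Line 1: ['problem', 'it'] (min_width=10, slack=6)
Line 2: ['coffee', 'no'] (min_width=9, slack=7)
Line 3: ['elephant'] (min_width=8, slack=8)
Line 4: ['compound', 'window'] (min_width=15, slack=1)
Line 5: ['why', 'six', 'memory'] (min_width=14, slack=2)
Line 6: ['cheese', 'distance'] (min_width=15, slack=1)
Line 7: ['sound', 'was', 'that'] (min_width=14, slack=2)
Line 8: ['bean', 'old', 'silver'] (min_width=15, slack=1)
Line 9: ['banana', 'stone'] (min_width=12, slack=4)
Line 10: ['green', 'cherry'] (min_width=12, slack=4)
Line 11: ['tower'] (min_width=5, slack=11)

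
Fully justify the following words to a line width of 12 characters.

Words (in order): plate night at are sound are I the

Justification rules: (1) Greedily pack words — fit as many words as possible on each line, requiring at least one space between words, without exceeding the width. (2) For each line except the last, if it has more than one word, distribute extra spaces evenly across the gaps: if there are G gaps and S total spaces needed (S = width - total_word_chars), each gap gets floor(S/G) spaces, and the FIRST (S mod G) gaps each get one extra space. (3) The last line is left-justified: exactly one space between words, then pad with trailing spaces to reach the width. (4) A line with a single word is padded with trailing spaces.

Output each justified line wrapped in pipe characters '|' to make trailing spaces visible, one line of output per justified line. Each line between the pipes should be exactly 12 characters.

Answer: |plate  night|
|at are sound|
|are I the   |

Derivation:
Line 1: ['plate', 'night'] (min_width=11, slack=1)
Line 2: ['at', 'are', 'sound'] (min_width=12, slack=0)
Line 3: ['are', 'I', 'the'] (min_width=9, slack=3)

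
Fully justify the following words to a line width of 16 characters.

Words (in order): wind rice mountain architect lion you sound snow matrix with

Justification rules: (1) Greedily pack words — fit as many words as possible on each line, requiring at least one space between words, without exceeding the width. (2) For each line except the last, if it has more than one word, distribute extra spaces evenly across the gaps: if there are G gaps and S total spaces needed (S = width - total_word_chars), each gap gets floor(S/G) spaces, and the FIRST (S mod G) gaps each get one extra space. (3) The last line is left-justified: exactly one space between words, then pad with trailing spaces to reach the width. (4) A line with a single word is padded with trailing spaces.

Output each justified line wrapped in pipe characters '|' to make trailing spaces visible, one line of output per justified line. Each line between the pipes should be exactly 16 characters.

Answer: |wind        rice|
|mountain        |
|architect   lion|
|you  sound  snow|
|matrix with     |

Derivation:
Line 1: ['wind', 'rice'] (min_width=9, slack=7)
Line 2: ['mountain'] (min_width=8, slack=8)
Line 3: ['architect', 'lion'] (min_width=14, slack=2)
Line 4: ['you', 'sound', 'snow'] (min_width=14, slack=2)
Line 5: ['matrix', 'with'] (min_width=11, slack=5)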